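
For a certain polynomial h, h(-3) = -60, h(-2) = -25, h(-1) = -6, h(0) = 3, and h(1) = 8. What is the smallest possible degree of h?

3

Forward differences of the values at n = -3, -2, -1, 0, 1:
  h  : -60  -25  -6  3  8
  Δ  : 35  19  9  5
  Δ^2: -16  -10  -4
  Δ^3: 6  6
  Δ^4: 0
The third differences are constant (6) and nonzero, while all higher differences vanish, so the minimal degree is 3.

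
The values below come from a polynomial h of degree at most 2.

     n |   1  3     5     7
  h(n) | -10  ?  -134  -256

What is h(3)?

-52

On equispaced nodes a degree-2 polynomial has vanishing third forward difference, so
  - h(1) + 3·h(3) - 3·h(5) + h(7) = 0.
Substituting the known values and solving for h(3):
  3·h(3) = -156
  h(3) = -52.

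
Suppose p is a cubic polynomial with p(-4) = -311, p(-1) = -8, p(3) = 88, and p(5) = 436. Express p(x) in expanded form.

Using the Lagrange interpolation formula with nodes -4, -1, 3, 5:
  L_0(x) = (x + 1)(x - 3)(x - 5) / -189
  L_1(x) = (x + 4)(x - 3)(x - 5) / 72
  L_2(x) = (x + 4)(x + 1)(x - 5) / -56
  L_3(x) = (x + 4)(x + 1)(x - 3) / 108
Then p(x) = -311·L_0(x) - 8·L_1(x) + 88·L_2(x) + 436·L_3(x).
Expanding and collecting terms gives p(x) = 4x^3 - 3x^2 + 2x + 1.
Check: p(-4) = -311. ✓

p(x) = 4x^3 - 3x^2 + 2x + 1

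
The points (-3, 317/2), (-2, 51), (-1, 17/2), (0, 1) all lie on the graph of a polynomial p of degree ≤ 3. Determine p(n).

p(n) = -5n^3 + (5/2)n^2 + 1

Write p(n) = an^3 + bn^2 + cn + d. Substituting each data point gives a linear system:
  -27a + 9b - 3c + d = 317/2
  -8a + 4b - 2c + d = 51
  -a + b - c + d = 17/2
  d = 1
Solving the system yields a = -5, b = 5/2, c = 0, d = 1.
So p(n) = -5n^3 + (5/2)n^2 + 1.
Check: p(-3) = 317/2. ✓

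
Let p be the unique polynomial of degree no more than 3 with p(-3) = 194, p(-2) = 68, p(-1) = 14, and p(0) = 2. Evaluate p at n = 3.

Using the Lagrange interpolation formula with nodes -3, -2, -1, 0:
  L_0(n) = (n + 2)(n + 1)n / -6
  L_1(n) = (n + 3)(n + 1)n / 2
  L_2(n) = (n + 3)(n + 2)n / -2
  L_3(n) = (n + 3)(n + 2)(n + 1) / 6
Then p(n) = 194·L_0(n) + 68·L_1(n) + 14·L_2(n) + 2·L_3(n).
Expanding and collecting terms gives p(n) = -5n^3 + 6n^2 - n + 2.
Evaluating at n = 3: p(3) = -82.

-82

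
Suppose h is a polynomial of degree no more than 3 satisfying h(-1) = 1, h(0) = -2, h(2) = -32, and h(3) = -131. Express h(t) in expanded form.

h(t) = -6t^3 + 2t^2 + 5t - 2

Write h(t) = at^3 + bt^2 + ct + d. Substituting each data point gives a linear system:
  -a + b - c + d = 1
  d = -2
  8a + 4b + 2c + d = -32
  27a + 9b + 3c + d = -131
Solving the system yields a = -6, b = 2, c = 5, d = -2.
So h(t) = -6t^3 + 2t^2 + 5t - 2.
Check: h(0) = -2. ✓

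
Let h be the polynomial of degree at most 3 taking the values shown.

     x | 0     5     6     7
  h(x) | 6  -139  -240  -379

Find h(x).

Using the Lagrange interpolation formula with nodes 0, 5, 6, 7:
  L_0(x) = (x - 5)(x - 6)(x - 7) / -210
  L_1(x) = x(x - 6)(x - 7) / 10
  L_2(x) = x(x - 5)(x - 7) / -6
  L_3(x) = x(x - 5)(x - 6) / 14
Then h(x) = 6·L_0(x) - 139·L_1(x) - 240·L_2(x) - 379·L_3(x).
Expanding and collecting terms gives h(x) = -x^3 - x^2 + x + 6.
Check: h(7) = -379. ✓

h(x) = -x^3 - x^2 + x + 6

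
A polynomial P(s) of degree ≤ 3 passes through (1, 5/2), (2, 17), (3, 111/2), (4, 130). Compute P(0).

Write P(s) = as^3 + bs^2 + cs + d. Substituting each data point gives a linear system:
  a + b + c + d = 5/2
  8a + 4b + 2c + d = 17
  27a + 9b + 3c + d = 111/2
  64a + 16b + 4c + d = 130
Solving the system yields a = 2, b = 0, c = 1/2, d = 0.
So P(s) = 2s³ + (1/2)s.
Then P(0) = 0.

0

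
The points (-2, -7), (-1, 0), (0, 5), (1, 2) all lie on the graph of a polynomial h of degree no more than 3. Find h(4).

-115

Using the Lagrange interpolation formula with nodes -2, -1, 0, 1:
  L_0(x) = (x + 1)x(x - 1) / -6
  L_1(x) = (x + 2)x(x - 1) / 2
  L_2(x) = (x + 2)(x + 1)(x - 1) / -2
  L_3(x) = (x + 2)(x + 1)x / 6
Then h(x) = -7·L_0(x) + 0·L_1(x) + 5·L_2(x) + 2·L_3(x).
Expanding and collecting terms gives h(x) = -x^3 - 4x^2 + 2x + 5.
Evaluating at x = 4: h(4) = -115.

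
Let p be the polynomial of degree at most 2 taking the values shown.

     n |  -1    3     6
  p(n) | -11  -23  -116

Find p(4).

Write p(n) = an^2 + bn + c. Substituting each data point gives a linear system:
  a - b + c = -11
  9a + 3b + c = -23
  36a + 6b + c = -116
Solving the system yields a = -4, b = 5, c = -2.
So p(n) = -4n² + 5n - 2.
Then p(4) = -46.

-46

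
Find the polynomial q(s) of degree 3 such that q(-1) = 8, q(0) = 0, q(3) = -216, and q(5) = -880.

q(s) = -6s^3 - 4s^2 - 6s

Write q(s) = as^3 + bs^2 + cs + d. Substituting each data point gives a linear system:
  -a + b - c + d = 8
  d = 0
  27a + 9b + 3c + d = -216
  125a + 25b + 5c + d = -880
Solving the system yields a = -6, b = -4, c = -6, d = 0.
So q(s) = -6s^3 - 4s^2 - 6s.
Check: q(-1) = 8. ✓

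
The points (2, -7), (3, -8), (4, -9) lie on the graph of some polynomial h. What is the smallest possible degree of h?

1

Forward differences of the values at x = 2, 3, 4:
  h  : -7  -8  -9
  Δ  : -1  -1
  Δ^2: 0
The first differences are constant (-1) and nonzero, while all higher differences vanish, so the minimal degree is 1.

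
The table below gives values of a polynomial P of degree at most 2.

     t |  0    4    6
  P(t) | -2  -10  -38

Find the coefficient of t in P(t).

Write P(t) = at^2 + bt + c. Substituting each data point gives a linear system:
  c = -2
  16a + 4b + c = -10
  36a + 6b + c = -38
Solving the system yields a = -2, b = 6, c = -2.
So P(t) = -2t² + 6t - 2.
The coefficient of t is 6.

6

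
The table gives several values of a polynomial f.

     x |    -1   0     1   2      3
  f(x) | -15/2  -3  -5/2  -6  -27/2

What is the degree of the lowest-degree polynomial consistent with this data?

Forward differences of the values at x = -1, 0, 1, 2, 3:
  f  : -15/2  -3  -5/2  -6  -27/2
  Δ  : 9/2  1/2  -7/2  -15/2
  Δ^2: -4  -4  -4
  Δ^3: 0  0
  Δ^4: 0
The second differences are constant (-4) and nonzero, while all higher differences vanish, so the minimal degree is 2.

2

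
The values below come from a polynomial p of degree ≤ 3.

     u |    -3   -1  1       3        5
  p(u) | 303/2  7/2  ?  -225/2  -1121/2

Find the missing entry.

On equispaced nodes a degree-3 polynomial has vanishing fourth forward difference, so
  p(-3) - 4·p(-1) + 6·p(1) - 4·p(3) + p(5) = 0.
Substituting the known values and solving for p(1):
  6·p(1) = -27
  p(1) = -9/2.

-9/2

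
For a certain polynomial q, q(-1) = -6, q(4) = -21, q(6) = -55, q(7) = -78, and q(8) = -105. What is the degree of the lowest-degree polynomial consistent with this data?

Divided differences on the nodes -1, 4, 6, 7, 8:
  order 0: -6  -21  -55  -78  -105
  order 1: -3  -17  -23  -27
  order 2: -2  -2  -2
  order 3: 0  0
  order 4: 0
The order-2 divided differences are all -2 (nonzero) and every higher order vanishes, so the data lies on a polynomial of degree exactly 2.

2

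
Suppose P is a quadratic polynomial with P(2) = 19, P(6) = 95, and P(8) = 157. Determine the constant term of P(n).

5

Write P(n) = an^2 + bn + c. Substituting each data point gives a linear system:
  4a + 2b + c = 19
  36a + 6b + c = 95
  64a + 8b + c = 157
Solving the system yields a = 2, b = 3, c = 5.
So P(n) = 2n^2 + 3n + 5.
The constant term is 5.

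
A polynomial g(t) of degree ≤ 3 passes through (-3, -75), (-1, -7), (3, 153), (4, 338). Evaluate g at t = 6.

Write g(t) = at^3 + bt^2 + ct + d. Substituting each data point gives a linear system:
  -27a + 9b - 3c + d = -75
  -a + b - c + d = -7
  27a + 9b + 3c + d = 153
  64a + 16b + 4c + d = 338
Solving the system yields a = 4, b = 5, c = 2, d = -6.
So g(t) = 4t³ + 5t² + 2t - 6.
Then g(6) = 1050.

1050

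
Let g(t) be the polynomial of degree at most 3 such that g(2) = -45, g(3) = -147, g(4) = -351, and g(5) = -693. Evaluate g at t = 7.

-1935

Using the Lagrange interpolation formula with nodes 2, 3, 4, 5:
  L_0(t) = (t - 3)(t - 4)(t - 5) / -6
  L_1(t) = (t - 2)(t - 4)(t - 5) / 2
  L_2(t) = (t - 2)(t - 3)(t - 5) / -2
  L_3(t) = (t - 2)(t - 3)(t - 4) / 6
Then g(t) = -45·L_0(t) - 147·L_1(t) - 351·L_2(t) - 693·L_3(t).
Expanding and collecting terms gives g(t) = -6t^3 + 3t^2 - 3t - 3.
Evaluating at t = 7: g(7) = -1935.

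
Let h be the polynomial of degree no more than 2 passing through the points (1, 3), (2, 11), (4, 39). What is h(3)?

23

Write h(s) = as^2 + bs + c. Substituting each data point gives a linear system:
  a + b + c = 3
  4a + 2b + c = 11
  16a + 4b + c = 39
Solving the system yields a = 2, b = 2, c = -1.
So h(s) = 2s^2 + 2s - 1.
Then h(3) = 23.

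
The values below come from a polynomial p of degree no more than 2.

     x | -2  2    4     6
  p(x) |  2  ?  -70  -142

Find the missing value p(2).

-22

The 3 known points determine the degree-2 polynomial uniquely.
Write p(x) = ax^2 + bx + c. Substituting each data point gives a linear system:
  4a - 2b + c = 2
  16a + 4b + c = -70
  36a + 6b + c = -142
Solving the system yields a = -3, b = -6, c = 2.
So p(x) = -3x^2 - 6x + 2.
Then p(2) = -22.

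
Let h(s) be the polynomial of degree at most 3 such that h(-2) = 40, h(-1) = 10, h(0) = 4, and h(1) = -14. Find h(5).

Using the Lagrange interpolation formula with nodes -2, -1, 0, 1:
  L_0(s) = (s + 1)s(s - 1) / -6
  L_1(s) = (s + 2)s(s - 1) / 2
  L_2(s) = (s + 2)(s + 1)(s - 1) / -2
  L_3(s) = (s + 2)(s + 1)s / 6
Then h(s) = 40·L_0(s) + 10·L_1(s) + 4·L_2(s) - 14·L_3(s).
Expanding and collecting terms gives h(s) = -6s³ - 6s² - 6s + 4.
Evaluating at s = 5: h(5) = -926.

-926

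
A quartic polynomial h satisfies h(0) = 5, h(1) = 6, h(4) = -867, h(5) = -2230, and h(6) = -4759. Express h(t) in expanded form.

Write h(t) = at^4 + bt^3 + ct^2 + dt + e. Substituting each data point gives a linear system:
  e = 5
  a + b + c + d + e = 6
  256a + 64b + 16c + 4d + e = -867
  625a + 125b + 25c + 5d + e = -2230
  1296a + 216b + 36c + 6d + e = -4759
Solving the system yields a = -4, b = 1, c = 6, d = -2, e = 5.
So h(t) = -4t^4 + t^3 + 6t^2 - 2t + 5.
Check: h(0) = 5. ✓

h(t) = -4t^4 + t^3 + 6t^2 - 2t + 5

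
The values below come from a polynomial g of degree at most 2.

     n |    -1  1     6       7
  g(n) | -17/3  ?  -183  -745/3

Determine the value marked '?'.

-19/3

The 3 known points determine the degree-2 polynomial uniquely.
Write g(n) = an^2 + bn + c. Substituting each data point gives a linear system:
  a - b + c = -17/3
  36a + 6b + c = -183
  49a + 7b + c = -745/3
Solving the system yields a = -5, b = -1/3, c = -1.
So g(n) = -5n² - (1/3)n - 1.
Then g(1) = -19/3.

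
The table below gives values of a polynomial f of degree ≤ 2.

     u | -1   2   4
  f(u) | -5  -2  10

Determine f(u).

f(u) = u^2 - 6

Write f(u) = au^2 + bu + c. Substituting each data point gives a linear system:
  a - b + c = -5
  4a + 2b + c = -2
  16a + 4b + c = 10
Solving the system yields a = 1, b = 0, c = -6.
So f(u) = u^2 - 6.
Check: f(4) = 10. ✓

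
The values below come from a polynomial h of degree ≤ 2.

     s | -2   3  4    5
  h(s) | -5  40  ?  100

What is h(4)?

67

The 3 known points determine the degree-2 polynomial uniquely.
Write h(s) = as^2 + bs + c. Substituting each data point gives a linear system:
  4a - 2b + c = -5
  9a + 3b + c = 40
  25a + 5b + c = 100
Solving the system yields a = 3, b = 6, c = -5.
So h(s) = 3s² + 6s - 5.
Then h(4) = 67.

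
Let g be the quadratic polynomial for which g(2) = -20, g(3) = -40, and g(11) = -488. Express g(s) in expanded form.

Write g(s) = as^2 + bs + c. Substituting each data point gives a linear system:
  4a + 2b + c = -20
  9a + 3b + c = -40
  121a + 11b + c = -488
Solving the system yields a = -4, b = 0, c = -4.
So g(s) = -4s^2 - 4.
Check: g(2) = -20. ✓

g(s) = -4s^2 - 4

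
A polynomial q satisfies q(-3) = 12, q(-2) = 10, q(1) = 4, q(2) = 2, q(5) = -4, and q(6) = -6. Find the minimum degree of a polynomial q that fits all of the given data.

1

Divided differences on the nodes -3, -2, 1, 2, 5, 6:
  order 0: 12  10  4  2  -4  -6
  order 1: -2  -2  -2  -2  -2
  order 2: 0  0  0  0
  order 3: 0  0  0
  order 4: 0  0
  order 5: 0
The order-1 divided differences are all -2 (nonzero) and every higher order vanishes, so the data lies on a polynomial of degree exactly 1.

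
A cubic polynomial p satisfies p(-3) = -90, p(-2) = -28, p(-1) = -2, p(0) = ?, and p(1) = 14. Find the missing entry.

6

The 4 known points determine the degree-3 polynomial uniquely.
Write p(t) = at^3 + bt^2 + ct + d. Substituting each data point gives a linear system:
  -27a + 9b - 3c + d = -90
  -8a + 4b - 2c + d = -28
  -a + b - c + d = -2
  a + b + c + d = 14
Solving the system yields a = 3, b = 0, c = 5, d = 6.
So p(t) = 3t³ + 5t + 6.
Then p(0) = 6.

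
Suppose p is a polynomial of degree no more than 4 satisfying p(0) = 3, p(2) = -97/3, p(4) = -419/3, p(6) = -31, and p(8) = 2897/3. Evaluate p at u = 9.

Using the Lagrange interpolation formula with nodes 0, 2, 4, 6, 8:
  L_0(u) = (u - 2)(u - 4)(u - 6)(u - 8) / 384
  L_1(u) = u(u - 4)(u - 6)(u - 8) / -96
  L_2(u) = u(u - 2)(u - 6)(u - 8) / 64
  L_3(u) = u(u - 2)(u - 4)(u - 8) / -96
  L_4(u) = u(u - 2)(u - 4)(u - 6) / 384
Then p(u) = 3·L_0(u) - 97/3·L_1(u) - 419/3·L_2(u) - 31·L_3(u) + 2897/3·L_4(u).
Expanding and collecting terms gives p(u) = u⁴ - 6u³ - u² + (1/3)u + 3.
Evaluating at u = 9: p(9) = 2112.

2112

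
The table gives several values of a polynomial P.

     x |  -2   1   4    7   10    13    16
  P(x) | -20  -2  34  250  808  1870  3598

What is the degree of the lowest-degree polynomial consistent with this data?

3

Forward differences of the values at x = -2, 1, 4, 7, 10, 13, 16:
  P  : -20  -2  34  250  808  1870  3598
  Δ  : 18  36  216  558  1062  1728
  Δ^2: 18  180  342  504  666
  Δ^3: 162  162  162  162
  Δ^4: 0  0  0
  Δ^5: 0  0
  Δ^6: 0
The third differences are constant (162) and nonzero, while all higher differences vanish, so the minimal degree is 3.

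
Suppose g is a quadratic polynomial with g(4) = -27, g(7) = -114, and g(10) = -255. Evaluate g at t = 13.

-450

Forward differences of the values at t = 4, 7, 10:
  g  : -27  -114  -255
  Δ  : -87  -141
  Δ^2: -54
The second differences are constant, confirming degree 2.
Interpolating (Newton forward form) and evaluating at t = 13 gives g(13) = -450.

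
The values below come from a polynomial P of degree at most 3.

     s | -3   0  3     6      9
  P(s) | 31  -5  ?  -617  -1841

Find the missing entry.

The 4 known points determine the degree-3 polynomial uniquely.
Write P(s) = as^3 + bs^2 + cs + d. Substituting each data point gives a linear system:
  -27a + 9b - 3c + d = 31
  d = -5
  216a + 36b + 6c + d = -617
  729a + 81b + 9c + d = -1841
Solving the system yields a = -2, b = -4, c = -6, d = -5.
So P(s) = -2s³ - 4s² - 6s - 5.
Then P(3) = -113.

-113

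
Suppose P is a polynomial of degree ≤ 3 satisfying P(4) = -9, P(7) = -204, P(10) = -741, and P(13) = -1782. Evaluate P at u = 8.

Using the Lagrange interpolation formula with nodes 4, 7, 10, 13:
  L_0(u) = (u - 7)(u - 10)(u - 13) / -162
  L_1(u) = (u - 4)(u - 10)(u - 13) / 54
  L_2(u) = (u - 4)(u - 7)(u - 13) / -54
  L_3(u) = (u - 4)(u - 7)(u - 10) / 162
Then P(u) = -9·L_0(u) - 204·L_1(u) - 741·L_2(u) - 1782·L_3(u).
Expanding and collecting terms gives P(u) = -u^3 + 2u^2 + 6u - 1.
Evaluating at u = 8: P(8) = -337.

-337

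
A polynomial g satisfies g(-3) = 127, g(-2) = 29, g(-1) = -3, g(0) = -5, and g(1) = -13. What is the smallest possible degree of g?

Forward differences of the values at n = -3, -2, -1, 0, 1:
  g  : 127  29  -3  -5  -13
  Δ  : -98  -32  -2  -8
  Δ^2: 66  30  -6
  Δ^3: -36  -36
  Δ^4: 0
The third differences are constant (-36) and nonzero, while all higher differences vanish, so the minimal degree is 3.

3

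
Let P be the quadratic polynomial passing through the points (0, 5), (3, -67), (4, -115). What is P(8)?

-427

Write P(s) = as^2 + bs + c. Substituting each data point gives a linear system:
  c = 5
  9a + 3b + c = -67
  16a + 4b + c = -115
Solving the system yields a = -6, b = -6, c = 5.
So P(s) = -6s² - 6s + 5.
Then P(8) = -427.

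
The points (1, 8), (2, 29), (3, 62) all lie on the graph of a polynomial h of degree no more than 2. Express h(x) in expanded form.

h(x) = 6x^2 + 3x - 1

Write h(x) = ax^2 + bx + c. Substituting each data point gives a linear system:
  a + b + c = 8
  4a + 2b + c = 29
  9a + 3b + c = 62
Solving the system yields a = 6, b = 3, c = -1.
So h(x) = 6x² + 3x - 1.
Check: h(3) = 62. ✓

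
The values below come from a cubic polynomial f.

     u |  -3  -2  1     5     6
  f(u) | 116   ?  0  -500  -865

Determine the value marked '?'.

The 4 known points determine the degree-3 polynomial uniquely.
Write f(u) = au^3 + bu^2 + cu + d. Substituting each data point gives a linear system:
  -27a + 9b - 3c + d = 116
  a + b + c + d = 0
  125a + 25b + 5c + d = -500
  216a + 36b + 6c + d = -865
Solving the system yields a = -4, b = 0, c = -1, d = 5.
So f(u) = -4u³ - u + 5.
Then f(-2) = 39.

39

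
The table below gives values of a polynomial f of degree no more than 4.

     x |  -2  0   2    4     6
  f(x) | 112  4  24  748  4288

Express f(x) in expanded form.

f(x) = 4x^4 - 4x^3 - 6x + 4

Write f(x) = ax^4 + bx^3 + cx^2 + dx + e. Substituting each data point gives a linear system:
  16a - 8b + 4c - 2d + e = 112
  e = 4
  16a + 8b + 4c + 2d + e = 24
  256a + 64b + 16c + 4d + e = 748
  1296a + 216b + 36c + 6d + e = 4288
Solving the system yields a = 4, b = -4, c = 0, d = -6, e = 4.
So f(x) = 4x^4 - 4x^3 - 6x + 4.
Check: f(-2) = 112. ✓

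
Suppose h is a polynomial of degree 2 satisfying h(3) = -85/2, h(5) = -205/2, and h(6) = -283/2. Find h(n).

h(n) = -3n^2 - 6n + 5/2

Write h(n) = an^2 + bn + c. Substituting each data point gives a linear system:
  9a + 3b + c = -85/2
  25a + 5b + c = -205/2
  36a + 6b + c = -283/2
Solving the system yields a = -3, b = -6, c = 5/2.
So h(n) = -3n² - 6n + 5/2.
Check: h(3) = -85/2. ✓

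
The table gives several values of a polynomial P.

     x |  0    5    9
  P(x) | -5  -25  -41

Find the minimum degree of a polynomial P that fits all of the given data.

Divided differences on the nodes 0, 5, 9:
  order 0: -5  -25  -41
  order 1: -4  -4
  order 2: 0
The order-1 divided differences are all -4 (nonzero) and every higher order vanishes, so the data lies on a polynomial of degree exactly 1.

1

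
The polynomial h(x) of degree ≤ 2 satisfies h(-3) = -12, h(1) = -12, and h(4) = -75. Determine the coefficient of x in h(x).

-6

Write h(x) = ax^2 + bx + c. Substituting each data point gives a linear system:
  9a - 3b + c = -12
  a + b + c = -12
  16a + 4b + c = -75
Solving the system yields a = -3, b = -6, c = -3.
So h(x) = -3x^2 - 6x - 3.
The coefficient of x is -6.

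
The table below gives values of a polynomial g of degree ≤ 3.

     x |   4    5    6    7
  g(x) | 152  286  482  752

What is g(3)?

68

Using the Lagrange interpolation formula with nodes 4, 5, 6, 7:
  L_0(x) = (x - 5)(x - 6)(x - 7) / -6
  L_1(x) = (x - 4)(x - 6)(x - 7) / 2
  L_2(x) = (x - 4)(x - 5)(x - 7) / -2
  L_3(x) = (x - 4)(x - 5)(x - 6) / 6
Then g(x) = 152·L_0(x) + 286·L_1(x) + 482·L_2(x) + 752·L_3(x).
Expanding and collecting terms gives g(x) = 2x³ + x² + 3x - 4.
Evaluating at x = 3: g(3) = 68.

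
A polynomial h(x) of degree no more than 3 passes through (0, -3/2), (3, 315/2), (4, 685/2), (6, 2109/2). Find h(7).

3259/2

Write h(x) = ax^3 + bx^2 + cx + d. Substituting each data point gives a linear system:
  d = -3/2
  27a + 9b + 3c + d = 315/2
  64a + 16b + 4c + d = 685/2
  216a + 36b + 6c + d = 2109/2
Solving the system yields a = 4, b = 5, c = 2, d = -3/2.
So h(x) = 4x^3 + 5x^2 + 2x - 3/2.
Then h(7) = 3259/2.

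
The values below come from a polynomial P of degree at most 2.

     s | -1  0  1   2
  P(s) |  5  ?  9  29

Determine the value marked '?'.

On equispaced nodes a degree-2 polynomial has vanishing third forward difference, so
  - P(-1) + 3·P(0) - 3·P(1) + P(2) = 0.
Substituting the known values and solving for P(0):
  3·P(0) = 3
  P(0) = 1.

1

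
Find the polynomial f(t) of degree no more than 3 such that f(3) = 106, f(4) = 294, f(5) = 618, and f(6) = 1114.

Write f(t) = at^3 + bt^2 + ct + d. Substituting each data point gives a linear system:
  27a + 9b + 3c + d = 106
  64a + 16b + 4c + d = 294
  125a + 25b + 5c + d = 618
  216a + 36b + 6c + d = 1114
Solving the system yields a = 6, b = -4, c = -6, d = -2.
So f(t) = 6t^3 - 4t^2 - 6t - 2.
Check: f(5) = 618. ✓

f(t) = 6t^3 - 4t^2 - 6t - 2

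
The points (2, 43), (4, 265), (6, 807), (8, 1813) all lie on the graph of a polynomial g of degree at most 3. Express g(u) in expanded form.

g(u) = 3u^3 + 4u^2 + 3u - 3

Write g(u) = au^3 + bu^2 + cu + d. Substituting each data point gives a linear system:
  8a + 4b + 2c + d = 43
  64a + 16b + 4c + d = 265
  216a + 36b + 6c + d = 807
  512a + 64b + 8c + d = 1813
Solving the system yields a = 3, b = 4, c = 3, d = -3.
So g(u) = 3u³ + 4u² + 3u - 3.
Check: g(8) = 1813. ✓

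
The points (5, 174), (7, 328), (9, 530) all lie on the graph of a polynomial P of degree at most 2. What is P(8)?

423

Write P(s) = as^2 + bs + c. Substituting each data point gives a linear system:
  25a + 5b + c = 174
  49a + 7b + c = 328
  81a + 9b + c = 530
Solving the system yields a = 6, b = 5, c = -1.
So P(s) = 6s^2 + 5s - 1.
Then P(8) = 423.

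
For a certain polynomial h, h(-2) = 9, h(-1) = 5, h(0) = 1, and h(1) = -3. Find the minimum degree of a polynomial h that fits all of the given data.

1

Forward differences of the values at n = -2, -1, 0, 1:
  h  : 9  5  1  -3
  Δ  : -4  -4  -4
  Δ^2: 0  0
  Δ^3: 0
The first differences are constant (-4) and nonzero, while all higher differences vanish, so the minimal degree is 1.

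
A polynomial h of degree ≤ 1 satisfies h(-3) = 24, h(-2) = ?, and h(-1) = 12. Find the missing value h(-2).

On equispaced nodes a degree-1 polynomial has vanishing second forward difference, so
  h(-3) - 2·h(-2) + h(-1) = 0.
Substituting the known values and solving for h(-2):
  -2·h(-2) = -36
  h(-2) = 18.

18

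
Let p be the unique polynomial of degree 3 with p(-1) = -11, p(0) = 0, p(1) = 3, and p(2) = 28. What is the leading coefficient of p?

5

Write p(x) = ax^3 + bx^2 + cx + d. Substituting each data point gives a linear system:
  -a + b - c + d = -11
  d = 0
  a + b + c + d = 3
  8a + 4b + 2c + d = 28
Solving the system yields a = 5, b = -4, c = 2, d = 0.
So p(x) = 5x^3 - 4x^2 + 2x.
The leading coefficient is 5.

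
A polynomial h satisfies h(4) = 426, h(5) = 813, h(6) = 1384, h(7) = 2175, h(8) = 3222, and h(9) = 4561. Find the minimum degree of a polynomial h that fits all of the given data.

3

Forward differences of the values at u = 4, 5, 6, 7, 8, 9:
  h  : 426  813  1384  2175  3222  4561
  Δ  : 387  571  791  1047  1339
  Δ^2: 184  220  256  292
  Δ^3: 36  36  36
  Δ^4: 0  0
  Δ^5: 0
The third differences are constant (36) and nonzero, while all higher differences vanish, so the minimal degree is 3.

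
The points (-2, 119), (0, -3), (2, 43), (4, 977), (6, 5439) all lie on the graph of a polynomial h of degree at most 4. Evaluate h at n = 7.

10343

Forward differences of the values at n = -2, 0, 2, 4, 6:
  h  : 119  -3  43  977  5439
  Δ  : -122  46  934  4462
  Δ^2: 168  888  3528
  Δ^3: 720  2640
  Δ^4: 1920
The fourth differences are constant, confirming degree 4.
Interpolating (Newton forward form) and evaluating at n = 7 gives h(7) = 10343.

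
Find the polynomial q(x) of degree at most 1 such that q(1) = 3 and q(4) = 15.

Using the Lagrange interpolation formula with nodes 1, 4:
  L_0(x) = (x - 4) / -3
  L_1(x) = (x - 1) / 3
Then q(x) = 3·L_0(x) + 15·L_1(x).
Expanding and collecting terms gives q(x) = 4x - 1.
Check: q(4) = 15. ✓

q(x) = 4x - 1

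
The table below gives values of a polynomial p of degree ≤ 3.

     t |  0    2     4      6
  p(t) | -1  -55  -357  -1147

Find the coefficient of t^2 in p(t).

Write p(t) = at^3 + bt^2 + ct + d. Substituting each data point gives a linear system:
  d = -1
  8a + 4b + 2c + d = -55
  64a + 16b + 4c + d = -357
  216a + 36b + 6c + d = -1147
Solving the system yields a = -5, b = -1, c = -5, d = -1.
So p(t) = -5t^3 - t^2 - 5t - 1.
The coefficient of t^2 is -1.

-1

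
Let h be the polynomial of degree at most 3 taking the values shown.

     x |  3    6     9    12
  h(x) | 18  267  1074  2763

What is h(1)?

2

Write h(x) = ax^3 + bx^2 + cx + d. Substituting each data point gives a linear system:
  27a + 9b + 3c + d = 18
  216a + 36b + 6c + d = 267
  729a + 81b + 9c + d = 1074
  1728a + 144b + 12c + d = 2763
Solving the system yields a = 2, b = -5, c = 2, d = 3.
So h(x) = 2x^3 - 5x^2 + 2x + 3.
Then h(1) = 2.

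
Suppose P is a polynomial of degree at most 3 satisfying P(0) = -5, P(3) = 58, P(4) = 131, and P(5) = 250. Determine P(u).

Using the Lagrange interpolation formula with nodes 0, 3, 4, 5:
  L_0(u) = (u - 3)(u - 4)(u - 5) / -60
  L_1(u) = u(u - 4)(u - 5) / 6
  L_2(u) = u(u - 3)(u - 5) / -4
  L_3(u) = u(u - 3)(u - 4) / 10
Then P(u) = -5·L_0(u) + 58·L_1(u) + 131·L_2(u) + 250·L_3(u).
Expanding and collecting terms gives P(u) = 2u^3 - u^2 + 6u - 5.
Check: P(4) = 131. ✓

P(u) = 2u^3 - u^2 + 6u - 5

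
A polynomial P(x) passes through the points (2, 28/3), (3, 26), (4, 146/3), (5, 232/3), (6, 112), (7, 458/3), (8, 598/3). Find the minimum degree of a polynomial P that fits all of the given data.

Forward differences of the values at x = 2, 3, 4, 5, 6, 7, 8:
  P  : 28/3  26  146/3  232/3  112  458/3  598/3
  Δ  : 50/3  68/3  86/3  104/3  122/3  140/3
  Δ^2: 6  6  6  6  6
  Δ^3: 0  0  0  0
  Δ^4: 0  0  0
  Δ^5: 0  0
  Δ^6: 0
The second differences are constant (6) and nonzero, while all higher differences vanish, so the minimal degree is 2.

2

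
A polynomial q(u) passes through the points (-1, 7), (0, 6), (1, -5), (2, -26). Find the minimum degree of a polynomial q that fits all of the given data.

2

Forward differences of the values at u = -1, 0, 1, 2:
  q  : 7  6  -5  -26
  Δ  : -1  -11  -21
  Δ^2: -10  -10
  Δ^3: 0
The second differences are constant (-10) and nonzero, while all higher differences vanish, so the minimal degree is 2.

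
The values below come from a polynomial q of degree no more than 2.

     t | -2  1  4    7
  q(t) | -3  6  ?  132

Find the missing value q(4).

51

The 3 known points determine the degree-2 polynomial uniquely.
Write q(t) = at^2 + bt + c. Substituting each data point gives a linear system:
  4a - 2b + c = -3
  a + b + c = 6
  49a + 7b + c = 132
Solving the system yields a = 2, b = 5, c = -1.
So q(t) = 2t^2 + 5t - 1.
Then q(4) = 51.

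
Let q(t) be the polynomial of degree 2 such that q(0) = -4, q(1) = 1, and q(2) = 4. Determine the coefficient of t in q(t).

Write q(t) = at^2 + bt + c. Substituting each data point gives a linear system:
  c = -4
  a + b + c = 1
  4a + 2b + c = 4
Solving the system yields a = -1, b = 6, c = -4.
So q(t) = -t² + 6t - 4.
The coefficient of t is 6.

6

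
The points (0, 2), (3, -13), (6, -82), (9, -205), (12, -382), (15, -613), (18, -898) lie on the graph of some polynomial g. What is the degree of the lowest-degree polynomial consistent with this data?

2

Forward differences of the values at x = 0, 3, 6, 9, 12, 15, 18:
  g  : 2  -13  -82  -205  -382  -613  -898
  Δ  : -15  -69  -123  -177  -231  -285
  Δ^2: -54  -54  -54  -54  -54
  Δ^3: 0  0  0  0
  Δ^4: 0  0  0
  Δ^5: 0  0
  Δ^6: 0
The second differences are constant (-54) and nonzero, while all higher differences vanish, so the minimal degree is 2.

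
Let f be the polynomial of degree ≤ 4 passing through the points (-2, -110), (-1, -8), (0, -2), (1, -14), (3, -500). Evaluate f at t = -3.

-530

Using the Lagrange interpolation formula with nodes -2, -1, 0, 1, 3:
  L_0(t) = (t + 1)t(t - 1)(t - 3) / 30
  L_1(t) = (t + 2)t(t - 1)(t - 3) / -8
  L_2(t) = (t + 2)(t + 1)(t - 1)(t - 3) / 6
  L_3(t) = (t + 2)(t + 1)t(t - 3) / -12
  L_4(t) = (t + 2)(t + 1)t(t - 1) / 120
Then f(t) = -110·L_0(t) - 8·L_1(t) - 2·L_2(t) - 14·L_3(t) - 500·L_4(t).
Expanding and collecting terms gives f(t) = -6t^4 + t^3 - 3t^2 - 4t - 2.
Evaluating at t = -3: f(-3) = -530.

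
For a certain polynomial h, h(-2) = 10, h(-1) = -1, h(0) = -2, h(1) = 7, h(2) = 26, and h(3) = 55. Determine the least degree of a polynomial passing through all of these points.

2

Forward differences of the values at t = -2, -1, 0, 1, 2, 3:
  h  : 10  -1  -2  7  26  55
  Δ  : -11  -1  9  19  29
  Δ^2: 10  10  10  10
  Δ^3: 0  0  0
  Δ^4: 0  0
  Δ^5: 0
The second differences are constant (10) and nonzero, while all higher differences vanish, so the minimal degree is 2.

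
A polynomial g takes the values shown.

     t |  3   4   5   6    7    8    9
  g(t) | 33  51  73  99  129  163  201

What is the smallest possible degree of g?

2

Forward differences of the values at t = 3, 4, 5, 6, 7, 8, 9:
  g  : 33  51  73  99  129  163  201
  Δ  : 18  22  26  30  34  38
  Δ^2: 4  4  4  4  4
  Δ^3: 0  0  0  0
  Δ^4: 0  0  0
  Δ^5: 0  0
  Δ^6: 0
The second differences are constant (4) and nonzero, while all higher differences vanish, so the minimal degree is 2.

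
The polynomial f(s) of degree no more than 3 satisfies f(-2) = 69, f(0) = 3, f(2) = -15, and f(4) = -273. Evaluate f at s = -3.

210

Write f(s) = as^3 + bs^2 + cs + d. Substituting each data point gives a linear system:
  -8a + 4b - 2c + d = 69
  d = 3
  8a + 4b + 2c + d = -15
  64a + 16b + 4c + d = -273
Solving the system yields a = -6, b = 6, c = 3, d = 3.
So f(s) = -6s³ + 6s² + 3s + 3.
Then f(-3) = 210.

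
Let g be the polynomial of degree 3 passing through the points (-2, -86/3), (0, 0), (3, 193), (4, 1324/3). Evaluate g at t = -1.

-1/3

Write g(t) = at^3 + bt^2 + ct + d. Substituting each data point gives a linear system:
  -8a + 4b - 2c + d = -86/3
  d = 0
  27a + 9b + 3c + d = 193
  64a + 16b + 4c + d = 1324/3
Solving the system yields a = 6, b = 4, c = -5/3, d = 0.
So g(t) = 6t³ + 4t² - (5/3)t.
Then g(-1) = -1/3.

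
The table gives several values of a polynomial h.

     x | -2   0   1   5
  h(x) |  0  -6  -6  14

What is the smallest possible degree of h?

2

Divided differences on the nodes -2, 0, 1, 5:
  order 0: 0  -6  -6  14
  order 1: -3  0  5
  order 2: 1  1
  order 3: 0
The order-2 divided differences are all 1 (nonzero) and every higher order vanishes, so the data lies on a polynomial of degree exactly 2.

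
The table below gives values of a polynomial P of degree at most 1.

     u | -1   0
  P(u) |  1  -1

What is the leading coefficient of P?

-2

Write P(u) = au + b. Substituting each data point gives a linear system:
  -a + b = 1
  b = -1
Solving the system yields a = -2, b = -1.
So P(u) = -2u - 1.
The leading coefficient is -2.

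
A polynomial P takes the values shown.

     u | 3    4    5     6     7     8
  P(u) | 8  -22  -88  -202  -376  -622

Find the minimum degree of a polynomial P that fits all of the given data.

Forward differences of the values at u = 3, 4, 5, 6, 7, 8:
  P  : 8  -22  -88  -202  -376  -622
  Δ  : -30  -66  -114  -174  -246
  Δ^2: -36  -48  -60  -72
  Δ^3: -12  -12  -12
  Δ^4: 0  0
  Δ^5: 0
The third differences are constant (-12) and nonzero, while all higher differences vanish, so the minimal degree is 3.

3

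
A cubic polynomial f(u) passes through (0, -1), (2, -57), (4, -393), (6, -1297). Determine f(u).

f(u) = -6u^3 + u^2 - 6u - 1

Write f(u) = au^3 + bu^2 + cu + d. Substituting each data point gives a linear system:
  d = -1
  8a + 4b + 2c + d = -57
  64a + 16b + 4c + d = -393
  216a + 36b + 6c + d = -1297
Solving the system yields a = -6, b = 1, c = -6, d = -1.
So f(u) = -6u^3 + u^2 - 6u - 1.
Check: f(4) = -393. ✓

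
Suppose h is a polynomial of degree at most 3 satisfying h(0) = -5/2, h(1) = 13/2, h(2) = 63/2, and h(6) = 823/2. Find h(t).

h(t) = t^3 + 5t^2 + 3t - 5/2

Write h(t) = at^3 + bt^2 + ct + d. Substituting each data point gives a linear system:
  d = -5/2
  a + b + c + d = 13/2
  8a + 4b + 2c + d = 63/2
  216a + 36b + 6c + d = 823/2
Solving the system yields a = 1, b = 5, c = 3, d = -5/2.
So h(t) = t^3 + 5t^2 + 3t - 5/2.
Check: h(6) = 823/2. ✓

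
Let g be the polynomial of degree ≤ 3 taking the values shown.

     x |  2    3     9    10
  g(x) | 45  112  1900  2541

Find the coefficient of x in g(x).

4

Write g(x) = ax^3 + bx^2 + cx + d. Substituting each data point gives a linear system:
  8a + 4b + 2c + d = 45
  27a + 9b + 3c + d = 112
  729a + 81b + 9c + d = 1900
  1000a + 100b + 10c + d = 2541
Solving the system yields a = 2, b = 5, c = 4, d = 1.
So g(x) = 2x^3 + 5x^2 + 4x + 1.
The coefficient of x is 4.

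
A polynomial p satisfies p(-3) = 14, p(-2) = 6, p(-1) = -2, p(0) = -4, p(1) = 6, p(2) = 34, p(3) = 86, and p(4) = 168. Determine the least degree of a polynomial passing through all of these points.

3

Forward differences of the values at n = -3, -2, -1, 0, 1, 2, 3, 4:
  p  : 14  6  -2  -4  6  34  86  168
  Δ  : -8  -8  -2  10  28  52  82
  Δ^2: 0  6  12  18  24  30
  Δ^3: 6  6  6  6  6
  Δ^4: 0  0  0  0
  Δ^5: 0  0  0
  Δ^6: 0  0
  Δ^7: 0
The third differences are constant (6) and nonzero, while all higher differences vanish, so the minimal degree is 3.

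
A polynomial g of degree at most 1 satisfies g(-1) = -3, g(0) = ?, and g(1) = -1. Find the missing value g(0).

-2

The 2 known points determine the degree-1 polynomial uniquely.
Write g(u) = au + b. Substituting each data point gives a linear system:
  -a + b = -3
  a + b = -1
Solving the system yields a = 1, b = -2.
So g(u) = u - 2.
Then g(0) = -2.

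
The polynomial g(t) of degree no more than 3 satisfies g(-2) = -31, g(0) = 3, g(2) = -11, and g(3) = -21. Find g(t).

g(t) = t^3 - 6t^2 + t + 3

Write g(t) = at^3 + bt^2 + ct + d. Substituting each data point gives a linear system:
  -8a + 4b - 2c + d = -31
  d = 3
  8a + 4b + 2c + d = -11
  27a + 9b + 3c + d = -21
Solving the system yields a = 1, b = -6, c = 1, d = 3.
So g(t) = t³ - 6t² + t + 3.
Check: g(3) = -21. ✓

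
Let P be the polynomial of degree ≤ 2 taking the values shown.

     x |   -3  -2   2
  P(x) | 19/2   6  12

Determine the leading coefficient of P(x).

1

Write P(x) = ax^2 + bx + c. Substituting each data point gives a linear system:
  9a - 3b + c = 19/2
  4a - 2b + c = 6
  4a + 2b + c = 12
Solving the system yields a = 1, b = 3/2, c = 5.
So P(x) = x² + (3/2)x + 5.
The leading coefficient is 1.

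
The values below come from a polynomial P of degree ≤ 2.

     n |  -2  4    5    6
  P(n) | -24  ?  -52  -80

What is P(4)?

The 3 known points determine the degree-2 polynomial uniquely.
Write P(n) = an^2 + bn + c. Substituting each data point gives a linear system:
  4a - 2b + c = -24
  25a + 5b + c = -52
  36a + 6b + c = -80
Solving the system yields a = -3, b = 5, c = -2.
So P(n) = -3n² + 5n - 2.
Then P(4) = -30.

-30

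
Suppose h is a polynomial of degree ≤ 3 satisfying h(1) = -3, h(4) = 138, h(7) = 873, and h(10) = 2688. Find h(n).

h(n) = 3n^3 - 3n^2 - n - 2

Write h(n) = an^3 + bn^2 + cn + d. Substituting each data point gives a linear system:
  a + b + c + d = -3
  64a + 16b + 4c + d = 138
  343a + 49b + 7c + d = 873
  1000a + 100b + 10c + d = 2688
Solving the system yields a = 3, b = -3, c = -1, d = -2.
So h(n) = 3n³ - 3n² - n - 2.
Check: h(4) = 138. ✓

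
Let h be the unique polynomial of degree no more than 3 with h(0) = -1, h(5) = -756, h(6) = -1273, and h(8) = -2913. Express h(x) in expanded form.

Write h(x) = ax^3 + bx^2 + cx + d. Substituting each data point gives a linear system:
  d = -1
  125a + 25b + 5c + d = -756
  216a + 36b + 6c + d = -1273
  512a + 64b + 8c + d = -2913
Solving the system yields a = -5, b = -6, c = 4, d = -1.
So h(x) = -5x³ - 6x² + 4x - 1.
Check: h(6) = -1273. ✓

h(x) = -5x^3 - 6x^2 + 4x - 1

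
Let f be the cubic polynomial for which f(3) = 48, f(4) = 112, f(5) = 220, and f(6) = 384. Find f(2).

16

Write f(u) = au^3 + bu^2 + cu + d. Substituting each data point gives a linear system:
  27a + 9b + 3c + d = 48
  64a + 16b + 4c + d = 112
  125a + 25b + 5c + d = 220
  216a + 36b + 6c + d = 384
Solving the system yields a = 2, b = -2, c = 4, d = 0.
So f(u) = 2u³ - 2u² + 4u.
Then f(2) = 16.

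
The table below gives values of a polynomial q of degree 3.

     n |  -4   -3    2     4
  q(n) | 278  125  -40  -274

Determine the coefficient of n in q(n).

-5

Write q(n) = an^3 + bn^2 + cn + d. Substituting each data point gives a linear system:
  -64a + 16b - 4c + d = 278
  -27a + 9b - 3c + d = 125
  8a + 4b + 2c + d = -40
  64a + 16b + 4c + d = -274
Solving the system yields a = -4, b = 0, c = -5, d = 2.
So q(n) = -4n³ - 5n + 2.
The coefficient of n is -5.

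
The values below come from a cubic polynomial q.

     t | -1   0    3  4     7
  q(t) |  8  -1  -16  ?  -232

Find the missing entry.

-37

The 4 known points determine the degree-3 polynomial uniquely.
Write q(t) = at^3 + bt^2 + ct + d. Substituting each data point gives a linear system:
  -a + b - c + d = 8
  d = -1
  27a + 9b + 3c + d = -16
  343a + 49b + 7c + d = -232
Solving the system yields a = -1, b = 3, c = -5, d = -1.
So q(t) = -t³ + 3t² - 5t - 1.
Then q(4) = -37.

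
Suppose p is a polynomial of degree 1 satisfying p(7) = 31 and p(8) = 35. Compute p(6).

Using the Lagrange interpolation formula with nodes 7, 8:
  L_0(t) = (t - 8) / -1
  L_1(t) = (t - 7) / 1
Then p(t) = 31·L_0(t) + 35·L_1(t).
Expanding and collecting terms gives p(t) = 4t + 3.
Evaluating at t = 6: p(6) = 27.

27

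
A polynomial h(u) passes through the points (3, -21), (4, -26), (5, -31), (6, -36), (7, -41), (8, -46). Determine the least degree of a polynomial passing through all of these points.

Forward differences of the values at u = 3, 4, 5, 6, 7, 8:
  h  : -21  -26  -31  -36  -41  -46
  Δ  : -5  -5  -5  -5  -5
  Δ^2: 0  0  0  0
  Δ^3: 0  0  0
  Δ^4: 0  0
  Δ^5: 0
The first differences are constant (-5) and nonzero, while all higher differences vanish, so the minimal degree is 1.

1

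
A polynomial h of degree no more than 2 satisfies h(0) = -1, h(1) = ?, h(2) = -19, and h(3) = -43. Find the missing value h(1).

-5

On equispaced nodes a degree-2 polynomial has vanishing third forward difference, so
  - h(0) + 3·h(1) - 3·h(2) + h(3) = 0.
Substituting the known values and solving for h(1):
  3·h(1) = -15
  h(1) = -5.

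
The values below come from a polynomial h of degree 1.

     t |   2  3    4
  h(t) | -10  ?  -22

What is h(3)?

-16

The 2 known points determine the degree-1 polynomial uniquely.
Write h(t) = at + b. Substituting each data point gives a linear system:
  2a + b = -10
  4a + b = -22
Solving the system yields a = -6, b = 2.
So h(t) = -6t + 2.
Then h(3) = -16.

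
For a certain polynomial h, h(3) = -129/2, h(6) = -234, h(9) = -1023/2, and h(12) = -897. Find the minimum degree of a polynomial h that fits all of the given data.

Forward differences of the values at u = 3, 6, 9, 12:
  h  : -129/2  -234  -1023/2  -897
  Δ  : -339/2  -555/2  -771/2
  Δ^2: -108  -108
  Δ^3: 0
The second differences are constant (-108) and nonzero, while all higher differences vanish, so the minimal degree is 2.

2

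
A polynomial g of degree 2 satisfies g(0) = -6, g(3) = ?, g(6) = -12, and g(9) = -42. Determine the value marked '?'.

On equispaced nodes a degree-2 polynomial has vanishing third forward difference, so
  - g(0) + 3·g(3) - 3·g(6) + g(9) = 0.
Substituting the known values and solving for g(3):
  3·g(3) = 0
  g(3) = 0.

0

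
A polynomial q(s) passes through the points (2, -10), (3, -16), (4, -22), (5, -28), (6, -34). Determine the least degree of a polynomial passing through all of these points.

1

Forward differences of the values at s = 2, 3, 4, 5, 6:
  q  : -10  -16  -22  -28  -34
  Δ  : -6  -6  -6  -6
  Δ^2: 0  0  0
  Δ^3: 0  0
  Δ^4: 0
The first differences are constant (-6) and nonzero, while all higher differences vanish, so the minimal degree is 1.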